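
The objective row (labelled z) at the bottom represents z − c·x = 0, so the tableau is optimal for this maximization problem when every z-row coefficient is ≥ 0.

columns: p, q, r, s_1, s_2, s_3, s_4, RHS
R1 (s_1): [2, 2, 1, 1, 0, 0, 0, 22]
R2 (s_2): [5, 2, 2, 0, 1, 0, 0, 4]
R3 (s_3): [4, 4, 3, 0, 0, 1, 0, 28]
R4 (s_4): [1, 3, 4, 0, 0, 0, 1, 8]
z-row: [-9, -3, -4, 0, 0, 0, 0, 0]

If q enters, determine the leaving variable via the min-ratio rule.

s_2

Column q entries and ratios — s_1: 22/2 = 11; s_2: 4/2 = 2; s_3: 28/4 = 7; s_4: 8/3 = 8/3.
Smallest ratio is 2 in the row of s_2, so s_2 leaves.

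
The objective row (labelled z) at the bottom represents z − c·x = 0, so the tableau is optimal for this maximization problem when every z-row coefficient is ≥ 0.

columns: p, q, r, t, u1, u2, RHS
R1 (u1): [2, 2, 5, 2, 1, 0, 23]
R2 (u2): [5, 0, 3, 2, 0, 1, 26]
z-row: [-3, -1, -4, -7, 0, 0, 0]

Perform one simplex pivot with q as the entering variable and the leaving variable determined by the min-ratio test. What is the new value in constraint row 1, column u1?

Ratio test on column q — row 1: 23/2 = 23/2; row 2: entry 0 ≤ 0. Minimum is 23/2 at row 1 (u1 leaves); pivot element 2.
Divide row 1 by 2; eliminate column q from the other rows.
In the new row 1, the u1 entry is the old entry divided by the pivot: 1/2 = 1/2.

1/2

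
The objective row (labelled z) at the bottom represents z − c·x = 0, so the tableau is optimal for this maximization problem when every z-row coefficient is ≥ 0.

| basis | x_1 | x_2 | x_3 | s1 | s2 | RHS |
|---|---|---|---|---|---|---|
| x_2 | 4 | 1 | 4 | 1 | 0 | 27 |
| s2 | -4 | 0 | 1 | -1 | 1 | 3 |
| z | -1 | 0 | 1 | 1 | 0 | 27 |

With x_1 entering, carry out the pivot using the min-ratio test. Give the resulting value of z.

Ratio test on column x_1 — row 1: 27/4 = 27/4; row 2: entry -4 ≤ 0. Minimum is 27/4 at row 1 (x_2 leaves); pivot element 4.
Pivot on row 1; the z-row RHS becomes 27 − (-1)·(27/4) = 135/4.

135/4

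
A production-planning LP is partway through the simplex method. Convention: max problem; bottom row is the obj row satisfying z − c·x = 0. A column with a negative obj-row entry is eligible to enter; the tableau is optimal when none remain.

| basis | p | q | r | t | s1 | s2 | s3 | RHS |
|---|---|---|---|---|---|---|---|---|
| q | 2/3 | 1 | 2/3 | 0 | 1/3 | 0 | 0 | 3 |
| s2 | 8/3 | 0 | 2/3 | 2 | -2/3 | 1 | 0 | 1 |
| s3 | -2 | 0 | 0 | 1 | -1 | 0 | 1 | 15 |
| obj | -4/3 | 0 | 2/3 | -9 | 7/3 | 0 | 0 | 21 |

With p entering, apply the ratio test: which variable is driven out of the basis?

Column p entries and ratios — q: 3/(2/3) = 9/2; s2: 1/(8/3) = 3/8; s3: -2 ≤ 0, skip.
Smallest ratio is 3/8 in the row of s2, so s2 leaves.

s2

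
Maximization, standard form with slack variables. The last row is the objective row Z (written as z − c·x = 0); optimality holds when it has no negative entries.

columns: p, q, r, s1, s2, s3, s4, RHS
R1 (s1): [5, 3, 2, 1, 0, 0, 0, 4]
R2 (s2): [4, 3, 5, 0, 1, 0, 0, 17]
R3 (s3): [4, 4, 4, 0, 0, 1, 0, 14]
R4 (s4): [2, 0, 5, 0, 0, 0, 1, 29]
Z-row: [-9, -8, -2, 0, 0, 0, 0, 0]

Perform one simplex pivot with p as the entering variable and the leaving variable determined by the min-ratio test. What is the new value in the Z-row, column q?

Ratio test on column p — row 1: 4/5 = 4/5; row 2: 17/4 = 17/4; row 3: 14/4 = 7/2; row 4: 29/2 = 29/2. Minimum is 4/5 at row 1 (s1 leaves); pivot element 5.
Divide row 1 by 5; eliminate column p from the other rows.
Z-row update in column q: -8 − (-9)·(3/5) = -13/5.

-13/5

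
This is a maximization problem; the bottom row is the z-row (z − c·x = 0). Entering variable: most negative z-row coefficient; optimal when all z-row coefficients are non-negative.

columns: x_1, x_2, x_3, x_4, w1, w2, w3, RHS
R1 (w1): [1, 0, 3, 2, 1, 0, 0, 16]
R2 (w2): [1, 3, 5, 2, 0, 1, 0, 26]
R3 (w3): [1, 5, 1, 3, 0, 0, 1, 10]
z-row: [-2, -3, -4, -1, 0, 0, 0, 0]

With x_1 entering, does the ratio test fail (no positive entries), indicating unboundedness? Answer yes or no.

Column x_1 has positive entries in row(s) 1, 2, 3, so the ratio test bounds it — not unbounded.

no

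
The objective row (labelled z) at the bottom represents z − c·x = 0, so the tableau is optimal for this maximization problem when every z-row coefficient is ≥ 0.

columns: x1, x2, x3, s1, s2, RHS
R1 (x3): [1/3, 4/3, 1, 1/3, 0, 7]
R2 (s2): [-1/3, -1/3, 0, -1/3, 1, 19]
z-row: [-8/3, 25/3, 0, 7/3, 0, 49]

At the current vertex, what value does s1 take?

s1 is not in the basis, so in the current basic feasible solution s1 = 0.

0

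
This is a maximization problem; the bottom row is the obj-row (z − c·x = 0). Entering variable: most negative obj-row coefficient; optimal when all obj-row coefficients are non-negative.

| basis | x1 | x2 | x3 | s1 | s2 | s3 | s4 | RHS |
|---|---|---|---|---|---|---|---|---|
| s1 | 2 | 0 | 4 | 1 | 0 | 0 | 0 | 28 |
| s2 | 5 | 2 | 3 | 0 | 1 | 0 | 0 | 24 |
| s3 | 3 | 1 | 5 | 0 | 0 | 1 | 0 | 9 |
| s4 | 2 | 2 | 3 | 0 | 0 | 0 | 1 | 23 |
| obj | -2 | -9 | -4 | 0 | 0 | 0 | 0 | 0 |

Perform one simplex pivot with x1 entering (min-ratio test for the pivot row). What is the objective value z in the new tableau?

6

Ratio test on column x1 — row 1: 28/2 = 14; row 2: 24/5 = 24/5; row 3: 9/3 = 3; row 4: 23/2 = 23/2. Minimum is 3 at row 3 (s3 leaves); pivot element 3.
Pivot on row 3; the obj-row RHS becomes 0 − (-2)·3 = 6.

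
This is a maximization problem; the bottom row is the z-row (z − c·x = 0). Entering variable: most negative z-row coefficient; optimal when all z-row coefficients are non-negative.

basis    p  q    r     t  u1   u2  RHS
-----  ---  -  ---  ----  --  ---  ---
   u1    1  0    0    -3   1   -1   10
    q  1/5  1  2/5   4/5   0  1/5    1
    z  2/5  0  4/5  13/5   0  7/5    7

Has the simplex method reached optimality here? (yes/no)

Every z-row coefficient is ≥ 0, so the tableau is optimal.

yes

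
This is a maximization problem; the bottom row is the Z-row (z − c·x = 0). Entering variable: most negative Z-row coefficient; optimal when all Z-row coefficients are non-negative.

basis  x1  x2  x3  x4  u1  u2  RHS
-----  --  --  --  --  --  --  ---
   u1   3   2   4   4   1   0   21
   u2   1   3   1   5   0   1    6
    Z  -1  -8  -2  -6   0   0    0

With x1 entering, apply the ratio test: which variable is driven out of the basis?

Column x1 entries and ratios — u1: 21/3 = 7; u2: 6/1 = 6.
Smallest ratio is 6 in the row of u2, so u2 leaves.

u2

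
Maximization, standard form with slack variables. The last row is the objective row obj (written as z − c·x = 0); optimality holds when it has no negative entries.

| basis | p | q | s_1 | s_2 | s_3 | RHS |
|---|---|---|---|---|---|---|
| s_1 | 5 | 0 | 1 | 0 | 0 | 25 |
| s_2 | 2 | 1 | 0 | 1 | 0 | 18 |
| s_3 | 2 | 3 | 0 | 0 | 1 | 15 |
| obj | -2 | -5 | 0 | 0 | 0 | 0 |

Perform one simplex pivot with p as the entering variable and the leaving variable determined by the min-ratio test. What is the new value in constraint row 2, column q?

Ratio test on column p — row 1: 25/5 = 5; row 2: 18/2 = 9; row 3: 15/2 = 15/2. Minimum is 5 at row 1 (s_1 leaves); pivot element 5.
Divide row 1 by 5; eliminate column p from the other rows.
Row 2 update in column q: 1 − 2·0 = 1.

1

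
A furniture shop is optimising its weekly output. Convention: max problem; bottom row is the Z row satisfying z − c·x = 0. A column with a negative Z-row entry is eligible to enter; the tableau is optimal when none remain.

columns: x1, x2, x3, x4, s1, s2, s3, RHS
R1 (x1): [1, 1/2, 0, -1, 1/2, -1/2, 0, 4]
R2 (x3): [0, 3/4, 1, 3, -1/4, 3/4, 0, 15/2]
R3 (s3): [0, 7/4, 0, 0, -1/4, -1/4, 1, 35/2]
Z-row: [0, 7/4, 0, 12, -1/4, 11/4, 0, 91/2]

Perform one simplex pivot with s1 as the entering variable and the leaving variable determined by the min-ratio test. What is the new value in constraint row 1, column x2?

1

Ratio test on column s1 — row 1: 4/(1/2) = 8; row 2: entry -1/4 ≤ 0; row 3: entry -1/4 ≤ 0. Minimum is 8 at row 1 (x1 leaves); pivot element 1/2.
Divide row 1 by 1/2; eliminate column s1 from the other rows.
In the new row 1, the x2 entry is the old entry divided by the pivot: (1/2)/(1/2) = 1.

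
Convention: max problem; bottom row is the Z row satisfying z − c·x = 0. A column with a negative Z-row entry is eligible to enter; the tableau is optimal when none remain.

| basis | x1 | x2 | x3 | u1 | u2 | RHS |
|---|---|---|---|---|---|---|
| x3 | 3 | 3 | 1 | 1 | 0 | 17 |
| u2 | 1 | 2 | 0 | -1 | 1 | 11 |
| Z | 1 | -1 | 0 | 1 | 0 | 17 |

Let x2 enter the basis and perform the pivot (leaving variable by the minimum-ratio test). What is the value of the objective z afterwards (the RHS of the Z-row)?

45/2

Ratio test on column x2 — row 1: 17/3 = 17/3; row 2: 11/2 = 11/2. Minimum is 11/2 at row 2 (u2 leaves); pivot element 2.
Pivot on row 2; the Z-row RHS becomes 17 − (-1)·(11/2) = 45/2.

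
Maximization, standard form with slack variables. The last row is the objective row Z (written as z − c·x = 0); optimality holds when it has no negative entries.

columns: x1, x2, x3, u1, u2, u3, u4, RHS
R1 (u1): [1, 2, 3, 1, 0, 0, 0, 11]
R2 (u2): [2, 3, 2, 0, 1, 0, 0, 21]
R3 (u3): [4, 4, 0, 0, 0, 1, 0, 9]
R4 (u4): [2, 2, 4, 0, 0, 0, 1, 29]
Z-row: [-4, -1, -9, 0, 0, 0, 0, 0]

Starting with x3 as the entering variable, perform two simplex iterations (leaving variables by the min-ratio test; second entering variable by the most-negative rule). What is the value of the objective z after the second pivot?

Ratio test on column x3 — row 1: 11/3 = 11/3; row 2: 21/2 = 21/2; row 3: entry 0 ≤ 0; row 4: 29/4 = 29/4. Minimum is 11/3 at row 1 (u1 leaves); pivot element 3.
Pivot on row 1; the Z-row RHS becomes 0 − (-9)·(11/3) = 33.
Next entering variable (most negative Z-row entry -1): x1.
Ratio test on column x1 — row 1: (11/3)/(1/3) = 11; row 2: (41/3)/(4/3) = 41/4; row 3: 9/4 = 9/4; row 4: (43/3)/(2/3) = 43/2. Minimum is 9/4 at row 3 (u3 leaves); pivot element 4.
After the second pivot the Z-row RHS is 33 − (-1)·(9/4) = 141/4.

141/4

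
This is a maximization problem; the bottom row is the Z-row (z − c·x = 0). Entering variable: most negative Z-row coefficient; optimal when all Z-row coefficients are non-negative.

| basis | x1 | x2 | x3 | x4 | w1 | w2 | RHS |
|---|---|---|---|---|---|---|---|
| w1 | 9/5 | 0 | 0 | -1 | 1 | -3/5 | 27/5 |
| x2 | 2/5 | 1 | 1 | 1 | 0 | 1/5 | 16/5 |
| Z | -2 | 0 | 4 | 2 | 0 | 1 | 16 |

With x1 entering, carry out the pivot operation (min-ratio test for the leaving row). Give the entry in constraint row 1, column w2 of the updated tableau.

Ratio test on column x1 — row 1: (27/5)/(9/5) = 3; row 2: (16/5)/(2/5) = 8. Minimum is 3 at row 1 (w1 leaves); pivot element 9/5.
Divide row 1 by 9/5; eliminate column x1 from the other rows.
In the new row 1, the w2 entry is the old entry divided by the pivot: (-3/5)/(9/5) = -1/3.

-1/3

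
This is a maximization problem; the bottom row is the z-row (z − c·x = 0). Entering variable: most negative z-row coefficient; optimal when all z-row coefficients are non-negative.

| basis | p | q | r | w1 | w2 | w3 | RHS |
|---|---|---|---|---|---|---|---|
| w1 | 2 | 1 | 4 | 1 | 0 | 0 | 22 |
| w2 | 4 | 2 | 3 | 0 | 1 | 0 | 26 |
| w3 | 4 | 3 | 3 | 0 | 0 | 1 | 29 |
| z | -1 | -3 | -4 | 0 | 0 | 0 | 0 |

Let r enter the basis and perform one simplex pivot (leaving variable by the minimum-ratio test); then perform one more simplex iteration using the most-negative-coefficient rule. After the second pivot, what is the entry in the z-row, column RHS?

Ratio test on column r — row 1: 22/4 = 11/2; row 2: 26/3 = 26/3; row 3: 29/3 = 29/3. Minimum is 11/2 at row 1 (w1 leaves); pivot element 4.
Divide row 1 by 4; eliminate column r from the other rows.
Second iteration: most negative z-row entry is -2 in column q, so q enters.
Ratio test on column q — row 1: (11/2)/(1/4) = 22; row 2: (19/2)/(5/4) = 38/5; row 3: (25/2)/(9/4) = 50/9. Minimum is 50/9 at row 3 (w3 leaves); pivot element 9/4.
Divide row 3 by 9/4; eliminate column q from the other rows.
After both pivots, the entry at the z-row, column RHS is 298/9.

298/9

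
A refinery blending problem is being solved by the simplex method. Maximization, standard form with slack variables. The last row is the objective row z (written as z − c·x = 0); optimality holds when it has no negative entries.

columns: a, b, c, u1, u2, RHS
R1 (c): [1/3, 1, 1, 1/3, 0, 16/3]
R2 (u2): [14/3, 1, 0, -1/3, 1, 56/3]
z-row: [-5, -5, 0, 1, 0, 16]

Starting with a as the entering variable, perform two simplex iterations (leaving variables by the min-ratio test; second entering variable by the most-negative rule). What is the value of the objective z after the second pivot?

688/13

Ratio test on column a — row 1: (16/3)/(1/3) = 16; row 2: (56/3)/(14/3) = 4. Minimum is 4 at row 2 (u2 leaves); pivot element 14/3.
Pivot on row 2; the z-row RHS becomes 16 − (-5)·4 = 36.
Next entering variable (most negative z-row entry -55/14): b.
Ratio test on column b — row 1: 4/(13/14) = 56/13; row 2: 4/(3/14) = 56/3. Minimum is 56/13 at row 1 (c leaves); pivot element 13/14.
After the second pivot the z-row RHS is 36 − (-55/14)·(56/13) = 688/13.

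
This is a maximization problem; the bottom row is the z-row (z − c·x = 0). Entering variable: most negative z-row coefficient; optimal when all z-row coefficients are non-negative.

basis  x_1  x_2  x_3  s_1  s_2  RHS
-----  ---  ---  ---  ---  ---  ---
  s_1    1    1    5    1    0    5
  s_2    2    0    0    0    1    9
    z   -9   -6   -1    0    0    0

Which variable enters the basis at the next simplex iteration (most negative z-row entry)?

Negative z-row entries: x_1: -9, x_2: -6, x_3: -1.
The most negative is -9 in column x_1, so x_1 enters.

x_1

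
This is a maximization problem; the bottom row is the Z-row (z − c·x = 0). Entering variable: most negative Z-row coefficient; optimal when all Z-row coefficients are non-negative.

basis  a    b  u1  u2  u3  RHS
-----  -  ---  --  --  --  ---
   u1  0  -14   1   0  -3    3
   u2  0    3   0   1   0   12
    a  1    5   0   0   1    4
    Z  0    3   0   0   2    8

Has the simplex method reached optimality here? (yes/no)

Every Z-row coefficient is ≥ 0, so the tableau is optimal.

yes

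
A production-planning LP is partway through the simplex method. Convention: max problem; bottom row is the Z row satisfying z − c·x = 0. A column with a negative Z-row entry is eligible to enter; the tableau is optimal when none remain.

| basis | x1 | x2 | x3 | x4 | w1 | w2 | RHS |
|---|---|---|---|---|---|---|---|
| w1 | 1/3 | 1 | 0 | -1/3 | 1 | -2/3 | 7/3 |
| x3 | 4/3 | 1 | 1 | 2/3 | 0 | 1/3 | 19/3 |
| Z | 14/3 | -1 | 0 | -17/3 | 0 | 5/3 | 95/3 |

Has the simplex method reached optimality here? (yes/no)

no

The Z-row has a negative entry -17/3 in column x4, so it is not optimal.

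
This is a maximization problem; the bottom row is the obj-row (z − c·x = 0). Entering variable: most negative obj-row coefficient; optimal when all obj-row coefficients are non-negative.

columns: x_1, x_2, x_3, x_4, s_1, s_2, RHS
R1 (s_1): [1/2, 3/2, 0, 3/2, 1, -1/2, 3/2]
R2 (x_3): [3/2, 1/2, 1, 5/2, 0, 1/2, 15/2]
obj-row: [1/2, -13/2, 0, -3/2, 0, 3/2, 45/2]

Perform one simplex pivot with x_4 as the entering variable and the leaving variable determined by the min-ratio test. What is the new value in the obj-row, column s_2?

1

Ratio test on column x_4 — row 1: (3/2)/(3/2) = 1; row 2: (15/2)/(5/2) = 3. Minimum is 1 at row 1 (s_1 leaves); pivot element 3/2.
Divide row 1 by 3/2; eliminate column x_4 from the other rows.
obj-row update in column s_2: 3/2 − (-3/2)·(-1/3) = 1.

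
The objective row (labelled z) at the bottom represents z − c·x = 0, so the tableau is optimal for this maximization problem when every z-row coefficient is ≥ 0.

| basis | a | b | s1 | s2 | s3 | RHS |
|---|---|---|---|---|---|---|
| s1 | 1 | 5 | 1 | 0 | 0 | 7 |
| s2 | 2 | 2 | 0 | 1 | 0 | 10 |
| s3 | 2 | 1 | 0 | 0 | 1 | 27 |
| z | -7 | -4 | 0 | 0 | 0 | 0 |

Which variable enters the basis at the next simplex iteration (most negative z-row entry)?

a

Negative z-row entries: a: -7, b: -4.
The most negative is -7 in column a, so a enters.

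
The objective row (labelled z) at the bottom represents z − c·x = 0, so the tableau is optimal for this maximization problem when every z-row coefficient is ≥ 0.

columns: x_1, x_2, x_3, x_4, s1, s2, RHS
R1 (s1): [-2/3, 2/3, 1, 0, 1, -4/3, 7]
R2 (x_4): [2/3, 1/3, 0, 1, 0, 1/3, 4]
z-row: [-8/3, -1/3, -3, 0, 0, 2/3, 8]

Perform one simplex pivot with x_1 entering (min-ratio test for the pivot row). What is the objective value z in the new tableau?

24

Ratio test on column x_1 — row 1: entry -2/3 ≤ 0; row 2: 4/(2/3) = 6. Minimum is 6 at row 2 (x_4 leaves); pivot element 2/3.
Pivot on row 2; the z-row RHS becomes 8 − (-8/3)·6 = 24.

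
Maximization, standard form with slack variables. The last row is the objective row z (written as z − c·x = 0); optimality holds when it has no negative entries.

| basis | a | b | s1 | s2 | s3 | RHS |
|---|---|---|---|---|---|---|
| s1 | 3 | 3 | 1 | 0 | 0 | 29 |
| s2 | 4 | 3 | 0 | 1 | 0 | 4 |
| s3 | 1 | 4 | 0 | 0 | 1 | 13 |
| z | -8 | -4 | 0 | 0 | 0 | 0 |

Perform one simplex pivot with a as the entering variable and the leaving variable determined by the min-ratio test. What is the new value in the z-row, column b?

Ratio test on column a — row 1: 29/3 = 29/3; row 2: 4/4 = 1; row 3: 13/1 = 13. Minimum is 1 at row 2 (s2 leaves); pivot element 4.
Divide row 2 by 4; eliminate column a from the other rows.
z-row update in column b: -4 − (-8)·(3/4) = 2.

2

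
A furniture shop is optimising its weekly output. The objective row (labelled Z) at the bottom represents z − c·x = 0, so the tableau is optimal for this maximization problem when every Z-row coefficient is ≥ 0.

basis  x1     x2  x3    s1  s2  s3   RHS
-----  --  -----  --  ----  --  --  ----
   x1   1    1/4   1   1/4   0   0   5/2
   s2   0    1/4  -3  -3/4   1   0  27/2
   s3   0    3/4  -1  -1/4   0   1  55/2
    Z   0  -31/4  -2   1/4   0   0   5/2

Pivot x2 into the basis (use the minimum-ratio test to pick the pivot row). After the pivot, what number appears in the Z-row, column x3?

29

Ratio test on column x2 — row 1: (5/2)/(1/4) = 10; row 2: (27/2)/(1/4) = 54; row 3: (55/2)/(3/4) = 110/3. Minimum is 10 at row 1 (x1 leaves); pivot element 1/4.
Divide row 1 by 1/4; eliminate column x2 from the other rows.
Z-row update in column x3: -2 − (-31/4)·4 = 29.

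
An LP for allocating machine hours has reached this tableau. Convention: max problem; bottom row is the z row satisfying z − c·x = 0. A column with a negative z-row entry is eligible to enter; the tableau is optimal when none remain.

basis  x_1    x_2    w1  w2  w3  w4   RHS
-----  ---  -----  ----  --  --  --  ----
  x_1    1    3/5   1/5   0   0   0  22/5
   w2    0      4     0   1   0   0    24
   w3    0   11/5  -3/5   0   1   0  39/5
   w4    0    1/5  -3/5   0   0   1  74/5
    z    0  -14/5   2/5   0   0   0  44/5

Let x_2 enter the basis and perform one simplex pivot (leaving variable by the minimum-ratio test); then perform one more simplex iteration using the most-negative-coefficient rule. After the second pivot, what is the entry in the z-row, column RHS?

21

Ratio test on column x_2 — row 1: (22/5)/(3/5) = 22/3; row 2: 24/4 = 6; row 3: (39/5)/(11/5) = 39/11; row 4: (74/5)/(1/5) = 74. Minimum is 39/11 at row 3 (w3 leaves); pivot element 11/5.
Divide row 3 by 11/5; eliminate column x_2 from the other rows.
Second iteration: most negative z-row entry is -4/11 in column w1, so w1 enters.
Ratio test on column w1 — row 1: (25/11)/(4/11) = 25/4; row 2: (108/11)/(12/11) = 9; row 3: entry -3/11 ≤ 0; row 4: entry -6/11 ≤ 0. Minimum is 25/4 at row 1 (x_1 leaves); pivot element 4/11.
Divide row 1 by 4/11; eliminate column w1 from the other rows.
After both pivots, the entry at the z-row, column RHS is 21.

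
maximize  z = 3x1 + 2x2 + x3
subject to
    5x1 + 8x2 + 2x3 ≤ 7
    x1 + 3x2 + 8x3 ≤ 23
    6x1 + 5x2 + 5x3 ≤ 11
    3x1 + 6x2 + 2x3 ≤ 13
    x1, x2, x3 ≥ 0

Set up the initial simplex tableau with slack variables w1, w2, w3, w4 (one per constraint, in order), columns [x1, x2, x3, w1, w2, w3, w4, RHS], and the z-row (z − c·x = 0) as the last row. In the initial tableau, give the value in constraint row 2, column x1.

1

Constraint 2 has coefficient 1 on x1.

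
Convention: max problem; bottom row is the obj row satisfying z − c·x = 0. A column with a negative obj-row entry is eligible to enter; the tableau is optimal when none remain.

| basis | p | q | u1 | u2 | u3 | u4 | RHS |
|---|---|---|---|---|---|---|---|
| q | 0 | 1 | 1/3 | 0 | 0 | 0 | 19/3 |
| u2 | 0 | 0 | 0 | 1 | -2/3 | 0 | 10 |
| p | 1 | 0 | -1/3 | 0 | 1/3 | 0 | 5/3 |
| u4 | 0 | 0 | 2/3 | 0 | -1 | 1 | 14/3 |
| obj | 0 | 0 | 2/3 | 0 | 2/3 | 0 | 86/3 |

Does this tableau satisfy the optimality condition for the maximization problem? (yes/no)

yes

Every obj-row coefficient is ≥ 0, so the tableau is optimal.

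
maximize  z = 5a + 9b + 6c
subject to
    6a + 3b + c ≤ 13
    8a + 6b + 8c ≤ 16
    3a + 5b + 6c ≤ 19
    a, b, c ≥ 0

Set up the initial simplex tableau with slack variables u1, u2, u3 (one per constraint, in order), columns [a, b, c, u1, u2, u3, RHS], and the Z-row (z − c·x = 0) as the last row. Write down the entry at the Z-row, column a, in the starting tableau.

-5

The Z-row carries the negated objective coefficients: the a entry is -5.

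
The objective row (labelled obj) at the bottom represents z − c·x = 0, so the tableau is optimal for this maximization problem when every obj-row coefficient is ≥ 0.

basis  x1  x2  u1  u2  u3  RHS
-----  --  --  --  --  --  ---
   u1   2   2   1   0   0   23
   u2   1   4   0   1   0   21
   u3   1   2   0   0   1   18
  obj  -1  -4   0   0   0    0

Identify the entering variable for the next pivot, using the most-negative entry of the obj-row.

Negative obj-row entries: x1: -1, x2: -4.
The most negative is -4 in column x2, so x2 enters.

x2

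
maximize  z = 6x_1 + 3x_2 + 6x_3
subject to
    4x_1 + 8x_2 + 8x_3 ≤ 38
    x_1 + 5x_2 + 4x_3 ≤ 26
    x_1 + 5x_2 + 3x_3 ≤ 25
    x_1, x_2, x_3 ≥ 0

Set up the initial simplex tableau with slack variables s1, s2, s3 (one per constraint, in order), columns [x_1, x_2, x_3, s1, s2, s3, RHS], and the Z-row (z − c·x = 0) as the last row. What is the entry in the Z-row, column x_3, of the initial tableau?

-6

The Z-row carries the negated objective coefficients: the x_3 entry is -6.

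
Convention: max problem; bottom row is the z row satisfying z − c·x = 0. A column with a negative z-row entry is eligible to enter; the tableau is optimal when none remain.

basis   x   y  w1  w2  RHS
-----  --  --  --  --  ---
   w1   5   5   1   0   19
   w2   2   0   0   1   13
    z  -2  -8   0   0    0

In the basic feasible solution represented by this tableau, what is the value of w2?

w2 is basic (row 2); its value is the RHS of that row, 13.

13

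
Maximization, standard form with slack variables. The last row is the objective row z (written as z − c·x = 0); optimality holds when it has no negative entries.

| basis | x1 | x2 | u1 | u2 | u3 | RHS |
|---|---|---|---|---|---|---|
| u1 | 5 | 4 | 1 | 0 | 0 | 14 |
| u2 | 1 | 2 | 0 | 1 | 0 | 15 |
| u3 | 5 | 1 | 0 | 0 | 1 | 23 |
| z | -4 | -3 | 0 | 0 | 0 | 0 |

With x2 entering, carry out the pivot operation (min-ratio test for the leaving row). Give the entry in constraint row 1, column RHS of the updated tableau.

Ratio test on column x2 — row 1: 14/4 = 7/2; row 2: 15/2 = 15/2; row 3: 23/1 = 23. Minimum is 7/2 at row 1 (u1 leaves); pivot element 4.
Divide row 1 by 4; eliminate column x2 from the other rows.
In the new row 1, the RHS entry is the old entry divided by the pivot: 14/4 = 7/2.

7/2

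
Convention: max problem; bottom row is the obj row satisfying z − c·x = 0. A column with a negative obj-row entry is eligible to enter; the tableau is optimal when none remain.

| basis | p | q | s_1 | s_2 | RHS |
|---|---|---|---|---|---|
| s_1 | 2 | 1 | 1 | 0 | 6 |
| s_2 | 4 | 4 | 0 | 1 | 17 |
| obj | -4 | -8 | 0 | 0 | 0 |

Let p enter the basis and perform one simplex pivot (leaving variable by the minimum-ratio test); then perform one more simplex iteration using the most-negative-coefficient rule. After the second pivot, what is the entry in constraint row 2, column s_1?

-1

Ratio test on column p — row 1: 6/2 = 3; row 2: 17/4 = 17/4. Minimum is 3 at row 1 (s_1 leaves); pivot element 2.
Divide row 1 by 2; eliminate column p from the other rows.
Second iteration: most negative obj-row entry is -6 in column q, so q enters.
Ratio test on column q — row 1: 3/(1/2) = 6; row 2: 5/2 = 5/2. Minimum is 5/2 at row 2 (s_2 leaves); pivot element 2.
Divide row 2 by 2; eliminate column q from the other rows.
After both pivots, the entry at constraint row 2, column s_1 is -1.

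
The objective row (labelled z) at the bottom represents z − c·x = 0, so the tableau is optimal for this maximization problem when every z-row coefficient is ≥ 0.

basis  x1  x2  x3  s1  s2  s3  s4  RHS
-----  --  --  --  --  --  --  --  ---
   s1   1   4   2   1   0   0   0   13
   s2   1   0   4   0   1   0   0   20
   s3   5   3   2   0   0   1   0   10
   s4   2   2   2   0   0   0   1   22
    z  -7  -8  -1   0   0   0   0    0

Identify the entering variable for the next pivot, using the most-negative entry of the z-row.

Negative z-row entries: x1: -7, x2: -8, x3: -1.
The most negative is -8 in column x2, so x2 enters.

x2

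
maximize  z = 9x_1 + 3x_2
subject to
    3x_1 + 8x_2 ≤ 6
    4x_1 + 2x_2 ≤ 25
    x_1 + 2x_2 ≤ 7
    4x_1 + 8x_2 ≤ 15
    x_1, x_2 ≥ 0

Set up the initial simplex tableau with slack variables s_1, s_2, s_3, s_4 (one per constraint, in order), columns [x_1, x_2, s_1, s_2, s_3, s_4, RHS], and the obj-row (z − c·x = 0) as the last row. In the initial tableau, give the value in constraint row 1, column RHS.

6

The RHS of constraint 1 is b_1 = 6.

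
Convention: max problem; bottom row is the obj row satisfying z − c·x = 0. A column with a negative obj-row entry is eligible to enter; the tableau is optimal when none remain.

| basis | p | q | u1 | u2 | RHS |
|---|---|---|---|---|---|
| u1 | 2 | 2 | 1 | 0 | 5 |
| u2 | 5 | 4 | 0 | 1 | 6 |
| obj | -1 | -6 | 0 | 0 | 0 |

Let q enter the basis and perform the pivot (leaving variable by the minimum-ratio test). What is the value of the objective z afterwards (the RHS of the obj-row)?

9

Ratio test on column q — row 1: 5/2 = 5/2; row 2: 6/4 = 3/2. Minimum is 3/2 at row 2 (u2 leaves); pivot element 4.
Pivot on row 2; the obj-row RHS becomes 0 − (-6)·(3/2) = 9.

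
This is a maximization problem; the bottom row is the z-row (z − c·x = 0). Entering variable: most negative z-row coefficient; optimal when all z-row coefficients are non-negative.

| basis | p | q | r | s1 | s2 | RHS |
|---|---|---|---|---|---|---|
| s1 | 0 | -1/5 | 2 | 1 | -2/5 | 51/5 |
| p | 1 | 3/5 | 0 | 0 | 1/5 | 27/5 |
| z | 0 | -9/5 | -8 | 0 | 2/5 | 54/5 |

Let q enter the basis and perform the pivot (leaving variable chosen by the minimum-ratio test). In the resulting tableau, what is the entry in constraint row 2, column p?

Ratio test on column q — row 1: entry -1/5 ≤ 0; row 2: (27/5)/(3/5) = 9. Minimum is 9 at row 2 (p leaves); pivot element 3/5.
Divide row 2 by 3/5; eliminate column q from the other rows.
In the new row 2, the p entry is the old entry divided by the pivot: 1/(3/5) = 5/3.

5/3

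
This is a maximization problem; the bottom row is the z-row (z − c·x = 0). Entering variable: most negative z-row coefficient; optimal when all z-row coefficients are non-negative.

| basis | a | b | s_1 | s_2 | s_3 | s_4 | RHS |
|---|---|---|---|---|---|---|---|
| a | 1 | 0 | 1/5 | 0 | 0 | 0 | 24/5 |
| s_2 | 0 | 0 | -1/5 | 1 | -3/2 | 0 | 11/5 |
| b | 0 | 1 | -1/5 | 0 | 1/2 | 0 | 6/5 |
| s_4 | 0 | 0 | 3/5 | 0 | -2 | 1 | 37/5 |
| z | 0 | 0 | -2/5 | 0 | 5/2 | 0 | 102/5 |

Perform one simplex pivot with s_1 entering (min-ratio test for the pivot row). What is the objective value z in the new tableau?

76/3

Ratio test on column s_1 — row 1: (24/5)/(1/5) = 24; row 2: entry -1/5 ≤ 0; row 3: entry -1/5 ≤ 0; row 4: (37/5)/(3/5) = 37/3. Minimum is 37/3 at row 4 (s_4 leaves); pivot element 3/5.
Pivot on row 4; the z-row RHS becomes 102/5 − (-2/5)·(37/3) = 76/3.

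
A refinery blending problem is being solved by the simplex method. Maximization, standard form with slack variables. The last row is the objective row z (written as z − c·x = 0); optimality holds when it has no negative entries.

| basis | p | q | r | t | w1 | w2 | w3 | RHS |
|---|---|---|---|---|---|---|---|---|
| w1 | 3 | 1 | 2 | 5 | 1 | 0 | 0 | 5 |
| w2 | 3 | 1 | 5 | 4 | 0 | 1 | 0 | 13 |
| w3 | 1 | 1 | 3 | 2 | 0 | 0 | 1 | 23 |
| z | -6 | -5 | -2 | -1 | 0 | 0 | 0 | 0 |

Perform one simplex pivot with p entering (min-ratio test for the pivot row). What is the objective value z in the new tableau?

Ratio test on column p — row 1: 5/3 = 5/3; row 2: 13/3 = 13/3; row 3: 23/1 = 23. Minimum is 5/3 at row 1 (w1 leaves); pivot element 3.
Pivot on row 1; the z-row RHS becomes 0 − (-6)·(5/3) = 10.

10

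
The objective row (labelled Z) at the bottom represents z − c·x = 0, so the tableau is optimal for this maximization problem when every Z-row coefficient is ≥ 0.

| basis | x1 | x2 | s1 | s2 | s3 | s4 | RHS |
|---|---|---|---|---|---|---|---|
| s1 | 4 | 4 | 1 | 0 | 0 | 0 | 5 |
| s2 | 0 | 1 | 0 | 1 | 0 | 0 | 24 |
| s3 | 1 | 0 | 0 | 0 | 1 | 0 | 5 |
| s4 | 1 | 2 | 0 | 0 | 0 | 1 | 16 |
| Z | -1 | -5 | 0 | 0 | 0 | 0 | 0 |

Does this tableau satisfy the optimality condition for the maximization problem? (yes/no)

no

The Z-row has a negative entry -5 in column x2, so it is not optimal.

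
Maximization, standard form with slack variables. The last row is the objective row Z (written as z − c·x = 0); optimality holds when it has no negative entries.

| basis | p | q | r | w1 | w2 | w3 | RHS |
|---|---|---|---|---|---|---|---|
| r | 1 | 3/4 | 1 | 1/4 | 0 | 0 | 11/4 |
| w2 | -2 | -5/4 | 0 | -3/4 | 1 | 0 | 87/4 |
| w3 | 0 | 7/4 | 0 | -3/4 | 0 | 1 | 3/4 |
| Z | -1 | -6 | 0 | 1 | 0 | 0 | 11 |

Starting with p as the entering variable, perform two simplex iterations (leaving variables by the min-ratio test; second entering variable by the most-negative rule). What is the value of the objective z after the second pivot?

Ratio test on column p — row 1: (11/4)/1 = 11/4; row 2: entry -2 ≤ 0; row 3: entry 0 ≤ 0. Minimum is 11/4 at row 1 (r leaves); pivot element 1.
Pivot on row 1; the Z-row RHS becomes 11 − (-1)·(11/4) = 55/4.
Next entering variable (most negative Z-row entry -21/4): q.
Ratio test on column q — row 1: (11/4)/(3/4) = 11/3; row 2: (109/4)/(1/4) = 109; row 3: (3/4)/(7/4) = 3/7. Minimum is 3/7 at row 3 (w3 leaves); pivot element 7/4.
After the second pivot the Z-row RHS is 55/4 − (-21/4)·(3/7) = 16.

16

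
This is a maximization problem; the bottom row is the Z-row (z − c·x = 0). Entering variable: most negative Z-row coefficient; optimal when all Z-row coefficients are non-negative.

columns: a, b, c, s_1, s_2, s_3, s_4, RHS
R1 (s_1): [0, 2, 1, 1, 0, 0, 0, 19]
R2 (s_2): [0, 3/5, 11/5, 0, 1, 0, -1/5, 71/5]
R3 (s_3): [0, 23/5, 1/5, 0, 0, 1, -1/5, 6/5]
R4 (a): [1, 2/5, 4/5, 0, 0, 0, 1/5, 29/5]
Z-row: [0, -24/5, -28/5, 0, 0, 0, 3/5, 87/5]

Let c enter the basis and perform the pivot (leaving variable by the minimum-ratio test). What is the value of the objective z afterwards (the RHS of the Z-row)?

Ratio test on column c — row 1: 19/1 = 19; row 2: (71/5)/(11/5) = 71/11; row 3: (6/5)/(1/5) = 6; row 4: (29/5)/(4/5) = 29/4. Minimum is 6 at row 3 (s_3 leaves); pivot element 1/5.
Pivot on row 3; the Z-row RHS becomes 87/5 − (-28/5)·6 = 51.

51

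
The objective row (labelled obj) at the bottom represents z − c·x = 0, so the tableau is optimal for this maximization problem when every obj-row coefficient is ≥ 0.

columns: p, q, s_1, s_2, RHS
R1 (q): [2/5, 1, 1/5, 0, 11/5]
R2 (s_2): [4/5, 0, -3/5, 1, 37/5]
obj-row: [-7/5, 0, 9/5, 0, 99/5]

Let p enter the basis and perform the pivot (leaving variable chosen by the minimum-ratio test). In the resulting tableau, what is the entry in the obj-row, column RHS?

Ratio test on column p — row 1: (11/5)/(2/5) = 11/2; row 2: (37/5)/(4/5) = 37/4. Minimum is 11/2 at row 1 (q leaves); pivot element 2/5.
Divide row 1 by 2/5; eliminate column p from the other rows.
obj-row update in column RHS: 99/5 − (-7/5)·(11/2) = 55/2.

55/2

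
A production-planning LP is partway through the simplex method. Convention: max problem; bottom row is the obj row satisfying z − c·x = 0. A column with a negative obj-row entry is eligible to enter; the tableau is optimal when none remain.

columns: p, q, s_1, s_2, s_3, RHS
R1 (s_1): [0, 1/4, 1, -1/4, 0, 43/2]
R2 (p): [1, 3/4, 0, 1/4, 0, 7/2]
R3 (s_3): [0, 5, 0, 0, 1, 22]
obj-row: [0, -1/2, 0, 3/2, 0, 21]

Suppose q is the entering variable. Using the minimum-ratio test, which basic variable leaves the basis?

Column q entries and ratios — s_1: (43/2)/(1/4) = 86; p: (7/2)/(3/4) = 14/3; s_3: 22/5 = 22/5.
Smallest ratio is 22/5 in the row of s_3, so s_3 leaves.

s_3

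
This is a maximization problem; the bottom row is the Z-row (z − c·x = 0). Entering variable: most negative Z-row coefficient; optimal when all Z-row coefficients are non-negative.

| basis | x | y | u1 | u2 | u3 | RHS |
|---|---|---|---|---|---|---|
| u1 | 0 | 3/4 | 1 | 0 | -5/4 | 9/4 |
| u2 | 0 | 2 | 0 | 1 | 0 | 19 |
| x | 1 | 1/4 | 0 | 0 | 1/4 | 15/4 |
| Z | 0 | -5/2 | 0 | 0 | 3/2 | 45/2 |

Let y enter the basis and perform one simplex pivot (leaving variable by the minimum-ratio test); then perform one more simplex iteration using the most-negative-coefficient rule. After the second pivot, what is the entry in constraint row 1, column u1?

Ratio test on column y — row 1: (9/4)/(3/4) = 3; row 2: 19/2 = 19/2; row 3: (15/4)/(1/4) = 15. Minimum is 3 at row 1 (u1 leaves); pivot element 3/4.
Divide row 1 by 3/4; eliminate column y from the other rows.
Second iteration: most negative Z-row entry is -8/3 in column u3, so u3 enters.
Ratio test on column u3 — row 1: entry -5/3 ≤ 0; row 2: 13/(10/3) = 39/10; row 3: 3/(2/3) = 9/2. Minimum is 39/10 at row 2 (u2 leaves); pivot element 10/3.
Divide row 2 by 10/3; eliminate column u3 from the other rows.
After both pivots, the entry at constraint row 1, column u1 is 0.

0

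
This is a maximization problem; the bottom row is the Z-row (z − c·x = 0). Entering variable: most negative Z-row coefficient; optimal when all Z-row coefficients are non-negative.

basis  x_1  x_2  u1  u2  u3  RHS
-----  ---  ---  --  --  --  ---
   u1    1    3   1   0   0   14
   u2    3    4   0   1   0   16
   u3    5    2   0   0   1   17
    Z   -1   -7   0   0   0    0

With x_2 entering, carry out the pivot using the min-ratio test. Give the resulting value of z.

28

Ratio test on column x_2 — row 1: 14/3 = 14/3; row 2: 16/4 = 4; row 3: 17/2 = 17/2. Minimum is 4 at row 2 (u2 leaves); pivot element 4.
Pivot on row 2; the Z-row RHS becomes 0 − (-7)·4 = 28.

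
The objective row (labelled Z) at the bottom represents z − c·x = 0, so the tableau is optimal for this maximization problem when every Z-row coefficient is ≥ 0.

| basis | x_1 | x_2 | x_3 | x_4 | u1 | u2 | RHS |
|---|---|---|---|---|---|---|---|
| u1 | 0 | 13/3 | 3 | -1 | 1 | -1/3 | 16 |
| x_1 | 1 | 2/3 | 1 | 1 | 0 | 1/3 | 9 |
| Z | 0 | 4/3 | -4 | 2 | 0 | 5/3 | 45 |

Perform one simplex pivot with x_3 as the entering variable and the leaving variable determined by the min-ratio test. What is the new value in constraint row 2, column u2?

4/9

Ratio test on column x_3 — row 1: 16/3 = 16/3; row 2: 9/1 = 9. Minimum is 16/3 at row 1 (u1 leaves); pivot element 3.
Divide row 1 by 3; eliminate column x_3 from the other rows.
Row 2 update in column u2: 1/3 − 1·(-1/9) = 4/9.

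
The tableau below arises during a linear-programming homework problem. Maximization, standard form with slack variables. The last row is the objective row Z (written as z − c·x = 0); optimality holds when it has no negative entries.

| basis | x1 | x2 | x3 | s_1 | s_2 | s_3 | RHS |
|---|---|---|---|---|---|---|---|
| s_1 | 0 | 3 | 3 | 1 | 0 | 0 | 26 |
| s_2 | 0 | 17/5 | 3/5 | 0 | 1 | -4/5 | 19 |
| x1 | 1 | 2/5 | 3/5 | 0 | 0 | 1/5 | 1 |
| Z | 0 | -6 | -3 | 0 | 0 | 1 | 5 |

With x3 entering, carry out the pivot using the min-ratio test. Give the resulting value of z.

Ratio test on column x3 — row 1: 26/3 = 26/3; row 2: 19/(3/5) = 95/3; row 3: 1/(3/5) = 5/3. Minimum is 5/3 at row 3 (x1 leaves); pivot element 3/5.
Pivot on row 3; the Z-row RHS becomes 5 − (-3)·(5/3) = 10.

10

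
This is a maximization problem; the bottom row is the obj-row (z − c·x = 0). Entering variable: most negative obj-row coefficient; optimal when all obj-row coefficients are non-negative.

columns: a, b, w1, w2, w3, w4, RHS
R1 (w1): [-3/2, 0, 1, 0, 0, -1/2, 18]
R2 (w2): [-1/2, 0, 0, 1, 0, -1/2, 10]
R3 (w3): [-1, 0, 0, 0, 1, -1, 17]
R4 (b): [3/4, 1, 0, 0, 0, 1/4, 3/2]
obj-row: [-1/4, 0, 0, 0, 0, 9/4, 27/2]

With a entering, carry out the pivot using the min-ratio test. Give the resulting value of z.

14

Ratio test on column a — row 1: entry -3/2 ≤ 0; row 2: entry -1/2 ≤ 0; row 3: entry -1 ≤ 0; row 4: (3/2)/(3/4) = 2. Minimum is 2 at row 4 (b leaves); pivot element 3/4.
Pivot on row 4; the obj-row RHS becomes 27/2 − (-1/4)·2 = 14.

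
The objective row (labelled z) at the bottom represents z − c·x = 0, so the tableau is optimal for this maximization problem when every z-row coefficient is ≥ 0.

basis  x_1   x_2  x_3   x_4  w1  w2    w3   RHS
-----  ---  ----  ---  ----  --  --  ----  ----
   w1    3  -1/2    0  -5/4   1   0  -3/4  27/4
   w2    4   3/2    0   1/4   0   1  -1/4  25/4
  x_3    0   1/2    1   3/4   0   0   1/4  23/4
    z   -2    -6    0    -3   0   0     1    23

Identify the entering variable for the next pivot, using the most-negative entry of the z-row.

x_2

Negative z-row entries: x_1: -2, x_2: -6, x_4: -3.
The most negative is -6 in column x_2, so x_2 enters.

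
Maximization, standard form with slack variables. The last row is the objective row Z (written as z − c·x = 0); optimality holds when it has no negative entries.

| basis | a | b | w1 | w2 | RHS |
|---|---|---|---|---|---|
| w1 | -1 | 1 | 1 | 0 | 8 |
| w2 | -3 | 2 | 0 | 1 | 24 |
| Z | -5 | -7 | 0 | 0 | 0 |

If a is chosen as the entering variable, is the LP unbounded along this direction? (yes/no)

yes

Every constraint-row entry in column a is ≤ 0, so increasing a is unbounded.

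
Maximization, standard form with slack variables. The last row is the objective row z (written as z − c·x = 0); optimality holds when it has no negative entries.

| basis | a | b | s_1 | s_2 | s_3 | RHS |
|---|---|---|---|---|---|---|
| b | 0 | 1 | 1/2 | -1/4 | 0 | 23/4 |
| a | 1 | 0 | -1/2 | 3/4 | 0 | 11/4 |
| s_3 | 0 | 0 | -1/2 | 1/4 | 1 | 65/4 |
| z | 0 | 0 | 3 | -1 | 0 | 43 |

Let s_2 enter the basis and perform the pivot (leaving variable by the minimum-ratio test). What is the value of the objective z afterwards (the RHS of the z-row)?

140/3

Ratio test on column s_2 — row 1: entry -1/4 ≤ 0; row 2: (11/4)/(3/4) = 11/3; row 3: (65/4)/(1/4) = 65. Minimum is 11/3 at row 2 (a leaves); pivot element 3/4.
Pivot on row 2; the z-row RHS becomes 43 − (-1)·(11/3) = 140/3.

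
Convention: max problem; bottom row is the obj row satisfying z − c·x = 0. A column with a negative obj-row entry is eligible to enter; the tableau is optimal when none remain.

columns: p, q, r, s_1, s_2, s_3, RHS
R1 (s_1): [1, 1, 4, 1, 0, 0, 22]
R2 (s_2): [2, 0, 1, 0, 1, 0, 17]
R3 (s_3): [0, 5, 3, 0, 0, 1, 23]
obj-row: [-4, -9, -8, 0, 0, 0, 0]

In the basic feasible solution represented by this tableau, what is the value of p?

0

p is not in the basis, so in the current basic feasible solution p = 0.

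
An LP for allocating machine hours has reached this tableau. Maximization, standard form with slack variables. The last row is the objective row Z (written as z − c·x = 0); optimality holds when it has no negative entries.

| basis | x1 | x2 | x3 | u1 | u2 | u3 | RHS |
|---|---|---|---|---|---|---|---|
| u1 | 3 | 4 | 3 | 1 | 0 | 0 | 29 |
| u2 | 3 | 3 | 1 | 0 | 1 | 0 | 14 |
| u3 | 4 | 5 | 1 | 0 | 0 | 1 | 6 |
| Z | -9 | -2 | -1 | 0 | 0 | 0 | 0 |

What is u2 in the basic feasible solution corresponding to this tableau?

u2 is basic (row 2); its value is the RHS of that row, 14.

14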